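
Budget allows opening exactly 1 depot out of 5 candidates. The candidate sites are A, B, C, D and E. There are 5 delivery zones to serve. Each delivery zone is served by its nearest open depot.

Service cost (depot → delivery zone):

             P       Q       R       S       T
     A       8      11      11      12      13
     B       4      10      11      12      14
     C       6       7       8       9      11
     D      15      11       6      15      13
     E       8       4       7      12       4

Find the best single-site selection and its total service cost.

Choose E only; total service cost 35.

With exactly 1 open, each delivery zone uses its cheapest among the chosen.
{E}: P→E 8, Q→E 4, R→E 7, S→E 12, T→E 4. Service cost 35.
{C}: service cost 41
{B}: service cost 51
Among all 5 size-1 choices, {E} is lowest.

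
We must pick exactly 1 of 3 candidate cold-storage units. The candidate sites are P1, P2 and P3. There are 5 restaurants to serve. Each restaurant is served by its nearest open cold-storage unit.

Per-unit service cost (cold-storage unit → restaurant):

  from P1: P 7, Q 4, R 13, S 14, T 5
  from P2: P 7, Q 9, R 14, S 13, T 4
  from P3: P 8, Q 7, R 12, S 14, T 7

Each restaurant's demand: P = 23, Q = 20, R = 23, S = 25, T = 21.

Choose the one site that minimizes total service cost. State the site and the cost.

With exactly 1 open, each restaurant uses its cheapest among the chosen.
{P1}: P→P1 7·23=161, Q→P1 4·20=80, R→P1 13·23=299, S→P1 14·25=350, T→P1 5·21=105. Service cost 995.
{P2}: service cost 1072
{P3}: service cost 1097
Among all 3 size-1 choices, {P1} is lowest.

Choose P1 only; total service cost 995.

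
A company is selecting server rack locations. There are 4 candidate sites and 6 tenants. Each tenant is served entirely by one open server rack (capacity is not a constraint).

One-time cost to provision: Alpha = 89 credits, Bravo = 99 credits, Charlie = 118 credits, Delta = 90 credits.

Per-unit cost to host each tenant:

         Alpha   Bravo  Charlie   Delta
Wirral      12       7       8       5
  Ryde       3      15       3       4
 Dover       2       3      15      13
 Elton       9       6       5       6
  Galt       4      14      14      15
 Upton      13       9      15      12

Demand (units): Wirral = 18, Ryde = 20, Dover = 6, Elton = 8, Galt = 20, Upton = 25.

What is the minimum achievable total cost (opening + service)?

Minimum total cost: 739

For any fixed open set, each tenant goes to its cheapest open site; total = fixed + service.
{Alpha, Bravo}: Wirral→Bravo 7·18=126, Ryde→Alpha 3·20=60, Dover→Alpha 2·6=12, Elton→Bravo 6·8=48, Galt→Alpha 4·20=80, Upton→Bravo 9·25=225. Service 551; fixed 188; total 739.
{Alpha, Delta}: service 590 + fixed 179 = 769
{Alpha, Bravo, Delta}: service 515 + fixed 278 = 793
{Alpha, Bravo, Charlie, Delta}: Wirral→Delta 5·18=90, Ryde→Alpha 3·20=60, Dover→Alpha 2·6=12, Elton→Charlie 5·8=40, Galt→Alpha 4·20=80, Upton→Bravo 9·25=225. Service 507; fixed 396; total 903.
No other subset beats 739.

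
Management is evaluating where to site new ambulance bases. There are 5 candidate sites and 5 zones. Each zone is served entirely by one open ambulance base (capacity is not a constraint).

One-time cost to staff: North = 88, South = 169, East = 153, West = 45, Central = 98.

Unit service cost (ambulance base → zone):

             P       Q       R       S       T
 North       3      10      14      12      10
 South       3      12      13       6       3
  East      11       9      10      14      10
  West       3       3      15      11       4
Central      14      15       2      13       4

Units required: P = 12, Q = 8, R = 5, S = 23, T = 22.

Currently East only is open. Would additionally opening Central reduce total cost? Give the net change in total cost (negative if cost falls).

Yes — net change −97 (cost falls by 97).

Current service cost with {East}: 796.
Adding Central: each zone re-picks its cheapest; new service cost 601, saving 195.
Extra fixed cost: 98. Net change = 98 − 195 = -97.
(Totals: 949 → 852.)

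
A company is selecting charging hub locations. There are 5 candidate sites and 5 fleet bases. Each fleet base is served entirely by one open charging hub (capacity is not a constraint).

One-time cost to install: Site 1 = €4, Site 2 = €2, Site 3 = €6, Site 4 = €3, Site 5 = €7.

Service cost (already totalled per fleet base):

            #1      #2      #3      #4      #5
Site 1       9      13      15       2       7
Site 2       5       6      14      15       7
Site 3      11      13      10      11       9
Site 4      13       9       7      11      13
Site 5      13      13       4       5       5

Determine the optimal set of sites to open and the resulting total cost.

For any fixed open set, each fleet base goes to its cheapest open site; total = fixed + service.
{Site 2, Site 5}: #1→Site 2 5, #2→Site 2 6, #3→Site 5 4, #4→Site 5 5, #5→Site 5 5. Service 25; fixed 9; total 34.
{Site 1, Site 2, Site 5}: #1→Site 2 5, #2→Site 2 6, #3→Site 5 4, #4→Site 1 2, #5→Site 5 5. Service 22; fixed 13; total 35.
{Site 1, Site 2, Site 4}: #1→Site 2 5, #2→Site 2 6, #3→Site 4 7, #4→Site 1 2, #5→Site 1 7. Service 27; fixed 9; total 36.
{Site 1, Site 2, Site 3, Site 4, Site 5}: service 22 + fixed 22 = 44
No other subset beats 34.

Open Site 2 and Site 5; minimum total cost 34.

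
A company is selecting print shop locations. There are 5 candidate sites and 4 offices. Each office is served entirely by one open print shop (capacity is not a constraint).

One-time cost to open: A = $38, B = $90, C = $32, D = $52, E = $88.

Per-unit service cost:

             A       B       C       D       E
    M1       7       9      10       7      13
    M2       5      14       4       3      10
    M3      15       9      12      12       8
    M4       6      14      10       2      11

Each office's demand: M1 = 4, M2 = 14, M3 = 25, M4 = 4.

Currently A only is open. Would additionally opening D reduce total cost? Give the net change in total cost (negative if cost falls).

Current service cost with {A}: 497.
Adding D: each office re-picks its cheapest; new service cost 378, saving 119.
Extra fixed cost: 52. Net change = 52 − 119 = -67.
(Totals: 535 → 468.)

Yes — net change −67 (cost falls by 67).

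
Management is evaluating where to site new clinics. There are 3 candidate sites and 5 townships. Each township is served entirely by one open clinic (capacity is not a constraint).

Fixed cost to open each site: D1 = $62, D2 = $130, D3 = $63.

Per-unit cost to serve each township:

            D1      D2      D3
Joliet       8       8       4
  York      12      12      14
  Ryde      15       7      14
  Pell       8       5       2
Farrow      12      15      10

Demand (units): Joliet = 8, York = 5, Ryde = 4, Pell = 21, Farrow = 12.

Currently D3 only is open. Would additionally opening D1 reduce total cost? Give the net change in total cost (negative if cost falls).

Current service cost with {D3}: 320.
Adding D1: each township re-picks its cheapest; new service cost 310, saving 10.
Extra fixed cost: 62. Net change = 62 − 10 = 52.
(Totals: 383 → 435.)

No — net change +52 (cost rises by 52).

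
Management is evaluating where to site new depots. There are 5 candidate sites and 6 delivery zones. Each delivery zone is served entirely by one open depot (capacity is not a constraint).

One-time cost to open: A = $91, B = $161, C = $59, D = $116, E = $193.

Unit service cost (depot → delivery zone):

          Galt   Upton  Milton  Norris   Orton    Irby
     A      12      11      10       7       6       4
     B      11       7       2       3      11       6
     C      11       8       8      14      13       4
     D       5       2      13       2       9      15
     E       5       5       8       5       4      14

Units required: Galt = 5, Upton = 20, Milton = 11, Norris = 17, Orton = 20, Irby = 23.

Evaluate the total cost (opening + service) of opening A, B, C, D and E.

Each delivery zone is assigned to its cheapest site among the open ones.
{A, B, C, D, E}: Galt→D 5·5=25, Upton→D 2·20=40, Milton→B 2·11=22, Norris→D 2·17=34, Orton→E 4·20=80, Irby→A 4·23=92. Service 293; fixed 620; total 913.

Total cost: 913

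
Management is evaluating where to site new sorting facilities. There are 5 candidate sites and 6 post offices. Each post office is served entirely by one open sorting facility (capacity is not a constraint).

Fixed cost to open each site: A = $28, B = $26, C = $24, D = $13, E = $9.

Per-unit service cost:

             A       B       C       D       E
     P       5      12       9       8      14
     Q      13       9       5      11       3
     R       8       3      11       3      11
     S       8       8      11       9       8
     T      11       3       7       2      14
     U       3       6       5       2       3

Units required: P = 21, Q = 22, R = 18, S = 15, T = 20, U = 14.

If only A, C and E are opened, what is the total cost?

Each post office is assigned to its cheapest site among the open ones.
{A, C, E}: P→A 5·21=105, Q→E 3·22=66, R→A 8·18=144, S→A 8·15=120, T→C 7·20=140, U→A 3·14=42. Service 617; fixed 61; total 678.

Total cost: 678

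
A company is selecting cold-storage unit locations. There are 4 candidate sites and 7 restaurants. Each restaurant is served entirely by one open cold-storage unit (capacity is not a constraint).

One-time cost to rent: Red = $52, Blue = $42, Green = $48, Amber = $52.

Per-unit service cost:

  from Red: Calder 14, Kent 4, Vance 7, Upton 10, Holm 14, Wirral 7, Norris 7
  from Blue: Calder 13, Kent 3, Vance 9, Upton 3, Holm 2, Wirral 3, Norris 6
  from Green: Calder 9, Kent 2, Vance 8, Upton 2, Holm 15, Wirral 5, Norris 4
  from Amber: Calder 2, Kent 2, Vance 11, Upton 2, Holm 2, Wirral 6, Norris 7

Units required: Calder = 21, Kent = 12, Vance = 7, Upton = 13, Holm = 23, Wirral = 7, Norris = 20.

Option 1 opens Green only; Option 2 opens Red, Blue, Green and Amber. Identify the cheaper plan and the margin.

Option 2 is cheaper by 321.

Option 1: {Green}: Calder→Green 9·21=189, Kent→Green 2·12=24, Vance→Green 8·7=56, Upton→Green 2·13=26, Holm→Green 15·23=345, Wirral→Green 5·7=35, Norris→Green 4·20=80. Service 755; fixed 48; total 803.
Option 2: {Red, Blue, Green, Amber}: Calder→Amber 2·21=42, Kent→Green 2·12=24, Vance→Red 7·7=49, Upton→Green 2·13=26, Holm→Blue 2·23=46, Wirral→Blue 3·7=21, Norris→Green 4·20=80. Service 288; fixed 194; total 482.
Difference: |803 − 482| = 321.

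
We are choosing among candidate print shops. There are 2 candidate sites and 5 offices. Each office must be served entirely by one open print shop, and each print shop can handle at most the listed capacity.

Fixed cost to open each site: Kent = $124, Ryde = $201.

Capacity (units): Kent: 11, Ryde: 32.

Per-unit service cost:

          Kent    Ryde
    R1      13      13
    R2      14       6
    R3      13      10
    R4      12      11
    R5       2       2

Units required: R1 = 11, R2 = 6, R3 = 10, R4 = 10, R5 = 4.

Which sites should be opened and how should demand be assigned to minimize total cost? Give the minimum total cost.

Open {Kent, Ryde}: R1→Kent 13·11=143, R2→Ryde 6·6=36, R3→Ryde 10·10=100, R4→Ryde 11·10=110, R5→Ryde 2·4=8.
Loads: Kent carries 11/11, Ryde carries 30/32. Service 397; fixed 325; total 722.
Next best feasible plan costs 732.

Minimum total cost: 722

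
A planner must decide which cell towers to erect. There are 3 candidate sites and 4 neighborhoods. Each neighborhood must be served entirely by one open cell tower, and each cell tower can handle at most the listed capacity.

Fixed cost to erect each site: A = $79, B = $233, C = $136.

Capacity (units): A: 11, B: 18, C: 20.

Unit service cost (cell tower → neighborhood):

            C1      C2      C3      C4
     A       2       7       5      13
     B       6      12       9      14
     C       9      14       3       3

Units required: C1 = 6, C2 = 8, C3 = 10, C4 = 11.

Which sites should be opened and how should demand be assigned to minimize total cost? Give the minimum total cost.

Minimum total cost: 640

Open {B, C}: C1→B 6·6=36, C2→C 14·8=112, C3→B 9·10=90, C4→C 3·11=33.
Loads: B carries 16/18, C carries 19/20. Service 271; fixed 369; total 640.
Next best feasible plan costs 642.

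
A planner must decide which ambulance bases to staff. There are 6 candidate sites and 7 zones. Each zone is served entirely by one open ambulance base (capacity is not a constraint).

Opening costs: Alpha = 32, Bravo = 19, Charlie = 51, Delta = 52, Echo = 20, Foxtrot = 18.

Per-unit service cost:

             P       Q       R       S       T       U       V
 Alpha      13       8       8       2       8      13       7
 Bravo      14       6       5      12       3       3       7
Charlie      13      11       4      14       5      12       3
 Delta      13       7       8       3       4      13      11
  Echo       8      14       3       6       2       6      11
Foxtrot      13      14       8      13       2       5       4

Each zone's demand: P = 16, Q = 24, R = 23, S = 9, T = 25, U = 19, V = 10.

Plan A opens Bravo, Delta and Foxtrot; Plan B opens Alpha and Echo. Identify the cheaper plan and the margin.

Plan B is cheaper by 37.

Plan A: {Bravo, Delta, Foxtrot}: P→Delta 13·16=208, Q→Bravo 6·24=144, R→Bravo 5·23=115, S→Delta 3·9=27, T→Foxtrot 2·25=50, U→Bravo 3·19=57, V→Foxtrot 4·10=40. Service 641; fixed 89; total 730.
Plan B: {Alpha, Echo}: P→Echo 8·16=128, Q→Alpha 8·24=192, R→Echo 3·23=69, S→Alpha 2·9=18, T→Echo 2·25=50, U→Echo 6·19=114, V→Alpha 7·10=70. Service 641; fixed 52; total 693.
Difference: |730 − 693| = 37.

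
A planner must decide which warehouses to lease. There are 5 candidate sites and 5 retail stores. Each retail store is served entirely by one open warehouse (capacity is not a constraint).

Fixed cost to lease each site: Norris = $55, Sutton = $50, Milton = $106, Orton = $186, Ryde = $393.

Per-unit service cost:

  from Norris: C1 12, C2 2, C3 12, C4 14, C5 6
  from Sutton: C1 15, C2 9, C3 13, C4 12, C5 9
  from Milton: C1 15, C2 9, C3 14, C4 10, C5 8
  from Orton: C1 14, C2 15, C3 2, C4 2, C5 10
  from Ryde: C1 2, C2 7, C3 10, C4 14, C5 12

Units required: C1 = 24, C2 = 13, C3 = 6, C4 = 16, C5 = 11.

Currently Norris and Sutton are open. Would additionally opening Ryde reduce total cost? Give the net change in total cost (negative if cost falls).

Current service cost with {Norris, Sutton}: 644.
Adding Ryde: each retail store re-picks its cheapest; new service cost 392, saving 252.
Extra fixed cost: 393. Net change = 393 − 252 = 141.
(Totals: 749 → 890.)

No — net change +141 (cost rises by 141).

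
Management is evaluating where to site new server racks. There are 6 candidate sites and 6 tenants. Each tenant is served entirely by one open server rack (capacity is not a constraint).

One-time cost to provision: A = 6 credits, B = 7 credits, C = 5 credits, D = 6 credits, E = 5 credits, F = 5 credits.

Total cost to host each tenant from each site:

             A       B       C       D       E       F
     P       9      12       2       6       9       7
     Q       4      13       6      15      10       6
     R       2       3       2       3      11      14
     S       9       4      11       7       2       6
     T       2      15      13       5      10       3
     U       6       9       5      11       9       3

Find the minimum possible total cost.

Minimum total cost: 32

For any fixed open set, each tenant goes to its cheapest open site; total = fixed + service.
{C, F}: P→C 2, Q→C 6, R→C 2, S→F 6, T→F 3, U→F 3. Service 22; fixed 10; total 32.
{A, C, E}: P→C 2, Q→A 4, R→A 2, S→E 2, T→A 2, U→C 5. Service 17; fixed 16; total 33.
{C, E, F}: P→C 2, Q→C 6, R→C 2, S→E 2, T→F 3, U→F 3. Service 18; fixed 15; total 33.
{A, B, C, D, E, F}: service 15 + fixed 34 = 49
No other subset beats 32.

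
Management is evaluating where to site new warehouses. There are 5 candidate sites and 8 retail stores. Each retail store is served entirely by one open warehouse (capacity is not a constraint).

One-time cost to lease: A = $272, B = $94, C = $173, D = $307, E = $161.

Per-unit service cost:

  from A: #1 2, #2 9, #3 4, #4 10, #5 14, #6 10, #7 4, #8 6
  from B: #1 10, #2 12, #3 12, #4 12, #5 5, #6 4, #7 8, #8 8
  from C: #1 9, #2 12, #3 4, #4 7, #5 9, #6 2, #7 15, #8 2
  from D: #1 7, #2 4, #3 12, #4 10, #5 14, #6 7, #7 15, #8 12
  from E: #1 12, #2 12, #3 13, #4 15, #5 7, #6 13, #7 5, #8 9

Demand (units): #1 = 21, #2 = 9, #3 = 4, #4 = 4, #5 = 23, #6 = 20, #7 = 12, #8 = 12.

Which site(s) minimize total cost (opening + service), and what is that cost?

Open A and B; minimum total cost 860.

For any fixed open set, each retail store goes to its cheapest open site; total = fixed + service.
{A, B}: #1→A 2·21=42, #2→A 9·9=81, #3→A 4·4=16, #4→A 10·4=40, #5→B 5·23=115, #6→B 4·20=80, #7→A 4·12=48, #8→A 6·12=72. Service 494; fixed 366; total 860.
{B, C}: #1→C 9·21=189, #2→B 12·9=108, #3→C 4·4=16, #4→C 7·4=28, #5→B 5·23=115, #6→C 2·20=40, #7→B 8·12=96, #8→C 2·12=24. Service 616; fixed 267; total 883.
{B}: #1→B 10·21=210, #2→B 12·9=108, #3→B 12·4=48, #4→B 12·4=48, #5→B 5·23=115, #6→B 4·20=80, #7→B 8·12=96, #8→B 8·12=96. Service 801; fixed 94; total 895.
{A, B, C, D, E}: #1→A 2·21=42, #2→D 4·9=36, #3→A 4·4=16, #4→C 7·4=28, #5→B 5·23=115, #6→C 2·20=40, #7→A 4·12=48, #8→C 2·12=24. Service 349; fixed 1007; total 1356.
No other subset beats 860.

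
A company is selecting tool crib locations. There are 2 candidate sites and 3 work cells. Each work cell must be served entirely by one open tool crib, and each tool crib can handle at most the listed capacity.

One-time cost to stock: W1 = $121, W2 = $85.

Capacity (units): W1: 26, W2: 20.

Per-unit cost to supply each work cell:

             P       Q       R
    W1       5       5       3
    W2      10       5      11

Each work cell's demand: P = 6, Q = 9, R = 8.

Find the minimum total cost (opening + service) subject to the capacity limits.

Open {W1}: P→W1 5·6=30, Q→W1 5·9=45, R→W1 3·8=24.
Loads: W1 carries 23/26. Service 99; fixed 121; total 220.
Next best feasible plan costs 305.

Minimum total cost: 220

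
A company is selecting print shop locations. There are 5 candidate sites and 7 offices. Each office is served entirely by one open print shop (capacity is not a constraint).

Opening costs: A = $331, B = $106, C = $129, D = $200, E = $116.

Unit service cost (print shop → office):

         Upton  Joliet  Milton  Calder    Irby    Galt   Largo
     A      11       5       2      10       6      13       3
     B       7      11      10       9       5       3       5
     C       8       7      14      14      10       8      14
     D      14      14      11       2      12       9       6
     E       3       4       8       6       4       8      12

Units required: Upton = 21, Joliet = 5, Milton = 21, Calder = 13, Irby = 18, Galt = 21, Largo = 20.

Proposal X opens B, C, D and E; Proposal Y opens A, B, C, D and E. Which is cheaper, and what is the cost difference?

Proposal X: {B, C, D, E}: Upton→E 3·21=63, Joliet→E 4·5=20, Milton→E 8·21=168, Calder→D 2·13=26, Irby→E 4·18=72, Galt→B 3·21=63, Largo→B 5·20=100. Service 512; fixed 551; total 1063.
Proposal Y: {A, B, C, D, E}: Upton→E 3·21=63, Joliet→E 4·5=20, Milton→A 2·21=42, Calder→D 2·13=26, Irby→E 4·18=72, Galt→B 3·21=63, Largo→A 3·20=60. Service 346; fixed 882; total 1228.
Difference: |1063 − 1228| = 165.

Proposal X is cheaper by 165.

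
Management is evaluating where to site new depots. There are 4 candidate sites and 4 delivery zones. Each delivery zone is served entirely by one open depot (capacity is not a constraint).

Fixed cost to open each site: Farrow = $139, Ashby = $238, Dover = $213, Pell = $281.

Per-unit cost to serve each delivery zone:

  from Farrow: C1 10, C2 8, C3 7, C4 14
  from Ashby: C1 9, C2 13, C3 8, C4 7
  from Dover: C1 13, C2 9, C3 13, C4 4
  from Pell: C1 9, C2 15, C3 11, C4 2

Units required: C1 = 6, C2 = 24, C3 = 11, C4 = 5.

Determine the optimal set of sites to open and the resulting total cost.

Open Farrow only; minimum total cost 538.

For any fixed open set, each delivery zone goes to its cheapest open site; total = fixed + service.
{Farrow}: C1→Farrow 10·6=60, C2→Farrow 8·24=192, C3→Farrow 7·11=77, C4→Farrow 14·5=70. Service 399; fixed 139; total 538.
{Dover}: service 457 + fixed 213 = 670
{Farrow, Dover}: service 349 + fixed 352 = 701
{Farrow, Ashby, Dover, Pell}: C1→Ashby 9·6=54, C2→Farrow 8·24=192, C3→Farrow 7·11=77, C4→Pell 2·5=10. Service 333; fixed 871; total 1204.
No other subset beats 538.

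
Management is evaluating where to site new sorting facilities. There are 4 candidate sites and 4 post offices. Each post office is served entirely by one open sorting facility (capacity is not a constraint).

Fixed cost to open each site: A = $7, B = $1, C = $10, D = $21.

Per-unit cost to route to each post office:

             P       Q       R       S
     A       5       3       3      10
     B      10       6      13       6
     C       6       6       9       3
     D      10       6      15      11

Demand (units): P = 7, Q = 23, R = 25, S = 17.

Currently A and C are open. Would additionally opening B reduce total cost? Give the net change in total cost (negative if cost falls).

No — net change +1 (cost rises by 1).

Current service cost with {A, C}: 230.
Adding B: each post office re-picks its cheapest; new service cost 230, saving 0.
Extra fixed cost: 1. Net change = 1 − 0 = 1.
(Totals: 247 → 248.)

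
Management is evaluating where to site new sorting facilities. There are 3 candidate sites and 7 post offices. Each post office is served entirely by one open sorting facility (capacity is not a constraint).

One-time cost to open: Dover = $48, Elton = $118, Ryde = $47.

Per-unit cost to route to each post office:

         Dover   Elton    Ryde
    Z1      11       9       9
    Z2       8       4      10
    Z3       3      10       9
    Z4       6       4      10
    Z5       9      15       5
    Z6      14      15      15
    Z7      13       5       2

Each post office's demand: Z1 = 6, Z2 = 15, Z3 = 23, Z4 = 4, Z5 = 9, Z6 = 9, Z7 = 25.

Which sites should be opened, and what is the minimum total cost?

For any fixed open set, each post office goes to its cheapest open site; total = fixed + service.
{Dover, Ryde}: Z1→Ryde 9·6=54, Z2→Dover 8·15=120, Z3→Dover 3·23=69, Z4→Dover 6·4=24, Z5→Ryde 5·9=45, Z6→Dover 14·9=126, Z7→Ryde 2·25=50. Service 488; fixed 95; total 583.
{Dover, Elton, Ryde}: service 420 + fixed 213 = 633
{Dover, Elton}: service 531 + fixed 166 = 697
{Ryde}: Z1→Ryde 9·6=54, Z2→Ryde 10·15=150, Z3→Ryde 9·23=207, Z4→Ryde 10·4=40, Z5→Ryde 5·9=45, Z6→Ryde 15·9=135, Z7→Ryde 2·25=50. Service 681; fixed 47; total 728.
No other subset beats 583.

Open Dover and Ryde; minimum total cost 583.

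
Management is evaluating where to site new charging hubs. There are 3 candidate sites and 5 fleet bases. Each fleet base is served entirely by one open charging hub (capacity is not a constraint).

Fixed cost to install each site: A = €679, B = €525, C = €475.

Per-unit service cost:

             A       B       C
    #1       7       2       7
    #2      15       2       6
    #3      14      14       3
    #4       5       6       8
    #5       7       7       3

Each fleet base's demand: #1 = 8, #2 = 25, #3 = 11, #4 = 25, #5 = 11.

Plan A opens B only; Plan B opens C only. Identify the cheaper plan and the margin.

Plan B is cheaper by 25.

Plan A: {B}: #1→B 2·8=16, #2→B 2·25=50, #3→B 14·11=154, #4→B 6·25=150, #5→B 7·11=77. Service 447; fixed 525; total 972.
Plan B: {C}: #1→C 7·8=56, #2→C 6·25=150, #3→C 3·11=33, #4→C 8·25=200, #5→C 3·11=33. Service 472; fixed 475; total 947.
Difference: |972 − 947| = 25.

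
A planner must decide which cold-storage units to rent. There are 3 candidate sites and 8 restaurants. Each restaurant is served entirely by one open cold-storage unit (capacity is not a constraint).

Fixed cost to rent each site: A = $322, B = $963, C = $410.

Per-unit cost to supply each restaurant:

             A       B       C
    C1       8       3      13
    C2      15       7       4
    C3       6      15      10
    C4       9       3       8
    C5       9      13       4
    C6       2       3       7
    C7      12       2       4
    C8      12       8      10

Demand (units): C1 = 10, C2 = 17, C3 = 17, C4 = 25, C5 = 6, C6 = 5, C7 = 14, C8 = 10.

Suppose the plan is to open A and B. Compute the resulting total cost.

Total cost: 1783

Each restaurant is assigned to its cheapest site among the open ones.
{A, B}: C1→B 3·10=30, C2→B 7·17=119, C3→A 6·17=102, C4→B 3·25=75, C5→A 9·6=54, C6→A 2·5=10, C7→B 2·14=28, C8→B 8·10=80. Service 498; fixed 1285; total 1783.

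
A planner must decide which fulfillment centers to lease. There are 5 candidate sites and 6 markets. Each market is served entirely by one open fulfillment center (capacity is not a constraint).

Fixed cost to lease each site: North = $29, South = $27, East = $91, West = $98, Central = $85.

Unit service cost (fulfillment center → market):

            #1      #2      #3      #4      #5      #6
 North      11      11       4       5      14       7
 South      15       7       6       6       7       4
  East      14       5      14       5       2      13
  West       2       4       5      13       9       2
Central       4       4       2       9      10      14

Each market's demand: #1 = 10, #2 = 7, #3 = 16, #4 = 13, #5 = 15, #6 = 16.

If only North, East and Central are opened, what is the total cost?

Each market is assigned to its cheapest site among the open ones.
{North, East, Central}: #1→Central 4·10=40, #2→Central 4·7=28, #3→Central 2·16=32, #4→North 5·13=65, #5→East 2·15=30, #6→North 7·16=112. Service 307; fixed 205; total 512.

Total cost: 512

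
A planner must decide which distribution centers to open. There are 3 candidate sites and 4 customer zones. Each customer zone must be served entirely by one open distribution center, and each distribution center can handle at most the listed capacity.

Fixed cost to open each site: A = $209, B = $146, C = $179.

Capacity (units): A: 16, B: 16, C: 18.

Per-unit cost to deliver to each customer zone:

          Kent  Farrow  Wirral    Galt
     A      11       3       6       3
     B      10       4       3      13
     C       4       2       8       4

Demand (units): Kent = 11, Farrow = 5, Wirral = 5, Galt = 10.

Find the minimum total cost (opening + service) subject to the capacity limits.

Open {B, C}: Kent→B 10·11=110, Farrow→C 2·5=10, Wirral→B 3·5=15, Galt→C 4·10=40.
Loads: B carries 16/16, C carries 15/18. Service 175; fixed 325; total 500.
Next best feasible plan costs 502.

Minimum total cost: 500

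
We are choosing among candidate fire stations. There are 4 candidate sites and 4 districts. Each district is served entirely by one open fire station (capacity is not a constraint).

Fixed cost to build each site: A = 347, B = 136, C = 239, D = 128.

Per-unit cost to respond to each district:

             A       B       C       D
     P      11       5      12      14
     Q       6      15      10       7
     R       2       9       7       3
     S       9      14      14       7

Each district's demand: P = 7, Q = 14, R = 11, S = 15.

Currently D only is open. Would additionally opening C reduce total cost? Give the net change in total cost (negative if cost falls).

No — net change +225 (cost rises by 225).

Current service cost with {D}: 334.
Adding C: each district re-picks its cheapest; new service cost 320, saving 14.
Extra fixed cost: 239. Net change = 239 − 14 = 225.
(Totals: 462 → 687.)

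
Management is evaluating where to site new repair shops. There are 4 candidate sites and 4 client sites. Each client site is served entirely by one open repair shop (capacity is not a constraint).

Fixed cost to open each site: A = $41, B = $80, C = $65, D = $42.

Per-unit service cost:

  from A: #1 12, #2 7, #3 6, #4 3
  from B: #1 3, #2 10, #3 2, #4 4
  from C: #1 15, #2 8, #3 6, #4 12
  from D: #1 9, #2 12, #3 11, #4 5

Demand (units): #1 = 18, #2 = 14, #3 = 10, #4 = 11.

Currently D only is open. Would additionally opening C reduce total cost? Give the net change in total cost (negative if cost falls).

Yes — net change −41 (cost falls by 41).

Current service cost with {D}: 495.
Adding C: each client site re-picks its cheapest; new service cost 389, saving 106.
Extra fixed cost: 65. Net change = 65 − 106 = -41.
(Totals: 537 → 496.)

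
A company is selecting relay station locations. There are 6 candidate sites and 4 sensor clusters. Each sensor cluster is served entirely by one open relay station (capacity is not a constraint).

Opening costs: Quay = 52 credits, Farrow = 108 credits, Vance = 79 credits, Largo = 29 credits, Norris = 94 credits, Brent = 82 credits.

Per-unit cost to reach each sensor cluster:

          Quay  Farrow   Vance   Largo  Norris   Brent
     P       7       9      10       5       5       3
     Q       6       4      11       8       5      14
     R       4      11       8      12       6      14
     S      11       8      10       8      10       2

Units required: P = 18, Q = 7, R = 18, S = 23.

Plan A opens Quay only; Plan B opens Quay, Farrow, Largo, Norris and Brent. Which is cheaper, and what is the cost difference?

Plan A: {Quay}: P→Quay 7·18=126, Q→Quay 6·7=42, R→Quay 4·18=72, S→Quay 11·23=253. Service 493; fixed 52; total 545.
Plan B: {Quay, Farrow, Largo, Norris, Brent}: P→Brent 3·18=54, Q→Farrow 4·7=28, R→Quay 4·18=72, S→Brent 2·23=46. Service 200; fixed 365; total 565.
Difference: |545 − 565| = 20.

Plan A is cheaper by 20.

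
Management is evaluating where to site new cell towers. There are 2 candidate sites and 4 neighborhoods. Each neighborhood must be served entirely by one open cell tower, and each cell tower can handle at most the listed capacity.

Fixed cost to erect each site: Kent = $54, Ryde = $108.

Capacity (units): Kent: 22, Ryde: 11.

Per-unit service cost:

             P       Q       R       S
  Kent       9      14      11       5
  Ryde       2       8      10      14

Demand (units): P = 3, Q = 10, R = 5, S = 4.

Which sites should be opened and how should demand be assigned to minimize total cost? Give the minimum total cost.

Open {Kent}: P→Kent 9·3=27, Q→Kent 14·10=140, R→Kent 11·5=55, S→Kent 5·4=20.
Loads: Kent carries 22/22. Service 242; fixed 54; total 296.
Next best feasible plan costs 344.

Minimum total cost: 296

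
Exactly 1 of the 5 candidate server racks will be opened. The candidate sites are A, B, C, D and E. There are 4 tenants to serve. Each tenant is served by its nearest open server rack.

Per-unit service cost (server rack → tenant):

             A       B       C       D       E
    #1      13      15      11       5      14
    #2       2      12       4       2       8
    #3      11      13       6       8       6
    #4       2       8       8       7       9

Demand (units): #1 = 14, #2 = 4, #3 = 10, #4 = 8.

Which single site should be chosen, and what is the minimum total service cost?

With exactly 1 open, each tenant uses its cheapest among the chosen.
{D}: #1→D 5·14=70, #2→D 2·4=8, #3→D 8·10=80, #4→D 7·8=56. Service cost 214.
{C}: service cost 294
{A}: service cost 316
Among all 5 size-1 choices, {D} is lowest.

Choose D only; total service cost 214.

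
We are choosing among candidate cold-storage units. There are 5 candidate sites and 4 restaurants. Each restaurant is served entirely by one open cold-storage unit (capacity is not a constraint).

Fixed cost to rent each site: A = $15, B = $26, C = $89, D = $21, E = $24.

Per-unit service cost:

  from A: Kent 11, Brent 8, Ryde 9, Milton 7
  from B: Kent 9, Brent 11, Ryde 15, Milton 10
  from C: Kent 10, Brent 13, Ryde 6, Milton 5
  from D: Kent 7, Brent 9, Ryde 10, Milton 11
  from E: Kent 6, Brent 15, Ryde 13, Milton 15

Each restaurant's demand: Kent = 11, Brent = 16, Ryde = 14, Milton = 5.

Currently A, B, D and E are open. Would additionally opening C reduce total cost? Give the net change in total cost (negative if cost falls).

Current service cost with {A, B, D, E}: 355.
Adding C: each restaurant re-picks its cheapest; new service cost 303, saving 52.
Extra fixed cost: 89. Net change = 89 − 52 = 37.
(Totals: 441 → 478.)

No — net change +37 (cost rises by 37).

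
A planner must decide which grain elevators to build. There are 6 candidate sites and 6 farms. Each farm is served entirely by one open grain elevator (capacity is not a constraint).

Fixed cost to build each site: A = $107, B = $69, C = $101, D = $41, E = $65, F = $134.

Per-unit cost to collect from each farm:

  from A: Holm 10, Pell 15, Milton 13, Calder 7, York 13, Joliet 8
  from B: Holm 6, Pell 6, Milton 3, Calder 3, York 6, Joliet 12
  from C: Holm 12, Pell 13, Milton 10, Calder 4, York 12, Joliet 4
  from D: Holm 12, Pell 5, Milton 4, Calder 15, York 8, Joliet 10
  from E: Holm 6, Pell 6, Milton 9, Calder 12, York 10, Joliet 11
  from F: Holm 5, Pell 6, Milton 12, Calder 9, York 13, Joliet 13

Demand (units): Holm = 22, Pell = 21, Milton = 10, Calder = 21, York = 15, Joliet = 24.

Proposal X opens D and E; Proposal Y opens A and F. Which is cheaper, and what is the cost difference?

Proposal X: {D, E}: Holm→E 6·22=132, Pell→D 5·21=105, Milton→D 4·10=40, Calder→E 12·21=252, York→D 8·15=120, Joliet→D 10·24=240. Service 889; fixed 106; total 995.
Proposal Y: {A, F}: Holm→F 5·22=110, Pell→F 6·21=126, Milton→F 12·10=120, Calder→A 7·21=147, York→A 13·15=195, Joliet→A 8·24=192. Service 890; fixed 241; total 1131.
Difference: |995 − 1131| = 136.

Proposal X is cheaper by 136.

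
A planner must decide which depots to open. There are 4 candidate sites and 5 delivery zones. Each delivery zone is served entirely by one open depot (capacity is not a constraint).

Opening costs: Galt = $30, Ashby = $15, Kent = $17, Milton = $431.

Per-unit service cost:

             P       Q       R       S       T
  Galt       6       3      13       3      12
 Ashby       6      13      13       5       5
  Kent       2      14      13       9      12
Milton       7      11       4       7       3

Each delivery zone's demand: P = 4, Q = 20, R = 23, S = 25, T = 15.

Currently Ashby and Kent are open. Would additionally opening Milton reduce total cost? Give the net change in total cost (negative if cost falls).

No — net change +154 (cost rises by 154).

Current service cost with {Ashby, Kent}: 767.
Adding Milton: each delivery zone re-picks its cheapest; new service cost 490, saving 277.
Extra fixed cost: 431. Net change = 431 − 277 = 154.
(Totals: 799 → 953.)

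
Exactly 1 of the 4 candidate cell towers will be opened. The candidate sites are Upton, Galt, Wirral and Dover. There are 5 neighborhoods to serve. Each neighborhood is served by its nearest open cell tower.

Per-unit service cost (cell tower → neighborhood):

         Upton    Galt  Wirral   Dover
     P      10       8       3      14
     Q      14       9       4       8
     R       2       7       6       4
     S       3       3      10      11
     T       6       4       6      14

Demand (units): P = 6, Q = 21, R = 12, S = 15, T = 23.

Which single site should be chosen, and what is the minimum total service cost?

With exactly 1 open, each neighborhood uses its cheapest among the chosen.
{Galt}: P→Galt 8·6=48, Q→Galt 9·21=189, R→Galt 7·12=84, S→Galt 3·15=45, T→Galt 4·23=92. Service cost 458.
{Wirral}: service cost 462
{Upton}: service cost 561
Among all 4 size-1 choices, {Galt} is lowest.

Choose Galt only; total service cost 458.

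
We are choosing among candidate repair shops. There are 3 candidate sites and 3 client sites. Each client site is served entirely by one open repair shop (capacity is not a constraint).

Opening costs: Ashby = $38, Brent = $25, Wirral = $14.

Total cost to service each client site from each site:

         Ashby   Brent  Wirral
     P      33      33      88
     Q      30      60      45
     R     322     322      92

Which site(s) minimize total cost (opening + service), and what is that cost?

Open Ashby and Wirral; minimum total cost 207.

For any fixed open set, each client site goes to its cheapest open site; total = fixed + service.
{Ashby, Wirral}: P→Ashby 33, Q→Ashby 30, R→Wirral 92. Service 155; fixed 52; total 207.
{Brent, Wirral}: P→Brent 33, Q→Wirral 45, R→Wirral 92. Service 170; fixed 39; total 209.
{Ashby, Brent, Wirral}: service 155 + fixed 77 = 232
{Wirral}: P→Wirral 88, Q→Wirral 45, R→Wirral 92. Service 225; fixed 14; total 239.
No other subset beats 207.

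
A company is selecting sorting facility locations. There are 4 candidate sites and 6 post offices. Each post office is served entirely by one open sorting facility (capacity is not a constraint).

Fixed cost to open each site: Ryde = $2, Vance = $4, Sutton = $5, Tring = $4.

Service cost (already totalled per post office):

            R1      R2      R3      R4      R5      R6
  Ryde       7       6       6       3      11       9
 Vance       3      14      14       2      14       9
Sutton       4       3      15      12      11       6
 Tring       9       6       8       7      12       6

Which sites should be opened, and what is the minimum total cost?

Open Ryde and Sutton; minimum total cost 40.

For any fixed open set, each post office goes to its cheapest open site; total = fixed + service.
{Ryde, Sutton}: R1→Sutton 4, R2→Sutton 3, R3→Ryde 6, R4→Ryde 3, R5→Ryde 11, R6→Sutton 6. Service 33; fixed 7; total 40.
{Ryde, Vance, Sutton}: service 31 + fixed 11 = 42
{Ryde, Vance}: R1→Vance 3, R2→Ryde 6, R3→Ryde 6, R4→Vance 2, R5→Ryde 11, R6→Ryde 9. Service 37; fixed 6; total 43.
{Ryde, Vance, Sutton, Tring}: service 31 + fixed 15 = 46
No other subset beats 40.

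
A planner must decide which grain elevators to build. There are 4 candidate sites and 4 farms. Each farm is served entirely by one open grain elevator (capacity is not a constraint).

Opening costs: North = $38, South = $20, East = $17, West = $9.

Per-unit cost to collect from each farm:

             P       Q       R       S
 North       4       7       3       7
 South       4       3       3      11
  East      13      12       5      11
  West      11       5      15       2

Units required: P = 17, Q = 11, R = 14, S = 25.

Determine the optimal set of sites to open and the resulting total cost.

Open South and West; minimum total cost 222.

For any fixed open set, each farm goes to its cheapest open site; total = fixed + service.
{South, West}: P→South 4·17=68, Q→South 3·11=33, R→South 3·14=42, S→West 2·25=50. Service 193; fixed 29; total 222.
{South, East, West}: service 193 + fixed 46 = 239
{North, South, West}: P→North 4·17=68, Q→South 3·11=33, R→North 3·14=42, S→West 2·25=50. Service 193; fixed 67; total 260.
{North, South, East, West}: P→North 4·17=68, Q→South 3·11=33, R→North 3·14=42, S→West 2·25=50. Service 193; fixed 84; total 277.
No other subset beats 222.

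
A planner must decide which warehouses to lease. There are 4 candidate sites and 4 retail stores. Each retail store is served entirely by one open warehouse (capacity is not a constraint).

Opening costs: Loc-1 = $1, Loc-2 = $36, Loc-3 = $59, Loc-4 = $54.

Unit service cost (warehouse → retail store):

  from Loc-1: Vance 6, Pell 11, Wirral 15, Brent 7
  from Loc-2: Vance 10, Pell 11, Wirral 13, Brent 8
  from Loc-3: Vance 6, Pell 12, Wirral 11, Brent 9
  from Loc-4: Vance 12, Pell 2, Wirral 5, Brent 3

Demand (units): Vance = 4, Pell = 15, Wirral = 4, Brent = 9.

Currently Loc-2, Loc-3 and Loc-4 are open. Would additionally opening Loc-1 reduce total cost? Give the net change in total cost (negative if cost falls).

Current service cost with {Loc-2, Loc-3, Loc-4}: 101.
Adding Loc-1: each retail store re-picks its cheapest; new service cost 101, saving 0.
Extra fixed cost: 1. Net change = 1 − 0 = 1.
(Totals: 250 → 251.)

No — net change +1 (cost rises by 1).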